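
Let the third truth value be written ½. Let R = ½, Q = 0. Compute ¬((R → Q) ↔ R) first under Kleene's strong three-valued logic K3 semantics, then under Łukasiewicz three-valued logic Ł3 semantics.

In Kleene's strong three-valued logic K3: R → Q = ½ → 0 = ½  [¬½ ∨ 0]
(R → Q) ↔ R = ½ ↔ ½ = ½
¬((R → Q) ↔ R) = ¬½ = ½
In Łukasiewicz three-valued logic Ł3: R → Q = ½ → 0 = ½  [min(1, 1−½+0)]
(R → Q) ↔ R = ½ ↔ ½ = 1
¬((R → Q) ↔ R) = ¬1 = 0
They differ because Kleene's strong three-valued logic K3 and Łukasiewicz three-valued logic Ł3 treat ½ differently under implication.

½; 0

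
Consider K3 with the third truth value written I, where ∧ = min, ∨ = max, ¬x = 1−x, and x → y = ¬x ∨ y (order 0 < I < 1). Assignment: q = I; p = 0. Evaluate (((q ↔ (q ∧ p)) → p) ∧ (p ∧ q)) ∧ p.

0

q ∧ p = I ∧ 0 = 0
q ↔ (q ∧ p) = I ↔ 0 = I
(q ↔ (q ∧ p)) → p = I → 0 = I  [¬I ∨ 0]
p ∧ q = 0 ∧ I = 0
((q ↔ (q ∧ p)) → p) ∧ (p ∧ q) = I ∧ 0 = 0
(((q ↔ (q ∧ p)) → p) ∧ (p ∧ q)) ∧ p = 0 ∧ 0 = 0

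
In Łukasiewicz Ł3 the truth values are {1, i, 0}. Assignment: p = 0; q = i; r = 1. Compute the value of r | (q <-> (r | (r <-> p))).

r <-> p = 1 <-> 0 = 0
r | (r <-> p) = 1 | 0 = 1
q <-> (r | (r <-> p)) = i <-> 1 = i  [1 − |½−1|]
r | (q <-> (r | (r <-> p))) = 1 | i = 1

1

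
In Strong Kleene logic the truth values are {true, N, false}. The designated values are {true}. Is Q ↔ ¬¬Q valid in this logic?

Countermodel: Q=N gives N, which is not designated.

No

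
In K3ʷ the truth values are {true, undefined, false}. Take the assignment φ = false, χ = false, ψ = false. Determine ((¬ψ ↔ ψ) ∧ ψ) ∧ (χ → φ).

¬ψ = ¬false = true
¬ψ ↔ ψ = true ↔ false = false
(¬ψ ↔ ψ) ∧ ψ = false ∧ false = false
χ → φ = false → false = true
((¬ψ ↔ ψ) ∧ ψ) ∧ (χ → φ) = false ∧ true = false

false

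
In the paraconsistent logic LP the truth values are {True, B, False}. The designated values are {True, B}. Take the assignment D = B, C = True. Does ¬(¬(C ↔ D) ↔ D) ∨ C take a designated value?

C ↔ D = True ↔ B = B
¬(C ↔ D) = ¬B = B
¬(C ↔ D) ↔ D = B ↔ B = B
¬(¬(C ↔ D) ↔ D) = ¬B = B
¬(¬(C ↔ D) ↔ D) ∨ C = B ∨ True = True
True ∈ {True, B}.

Yes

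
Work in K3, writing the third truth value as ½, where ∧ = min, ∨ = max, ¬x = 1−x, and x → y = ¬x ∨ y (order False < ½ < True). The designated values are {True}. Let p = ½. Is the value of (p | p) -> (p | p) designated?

p | p = ½ | ½ = ½
p | p = ½ | ½ = ½
(p | p) -> (p | p) = ½ -> ½ = ½  [~½ | ½]
½ ∉ {True}.

No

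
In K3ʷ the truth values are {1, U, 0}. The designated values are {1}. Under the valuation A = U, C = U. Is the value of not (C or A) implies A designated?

No

C or A = U or U = U
not (C or A) = not U = U
not (C or A) implies A = U implies U = U  [any arg is the third value ⇒ result is the third value]
U ∉ {1}.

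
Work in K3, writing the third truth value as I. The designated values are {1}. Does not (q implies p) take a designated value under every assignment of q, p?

Countermodel: q=1, p=1 gives 0, which is not designated.

No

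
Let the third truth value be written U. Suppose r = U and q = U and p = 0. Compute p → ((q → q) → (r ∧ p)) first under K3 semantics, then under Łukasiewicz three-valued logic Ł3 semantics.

In K3: q → q = U → U = U  [¬U ∨ U]
r ∧ p = U ∧ 0 = 0
(q → q) → (r ∧ p) = U → 0 = U
p → ((q → q) → (r ∧ p)) = 0 → U = 1
In Łukasiewicz three-valued logic Ł3: q → q = U → U = 1
r ∧ p = U ∧ 0 = 0
(q → q) → (r ∧ p) = 1 → 0 = 0
p → ((q → q) → (r ∧ p)) = 0 → 0 = 1

1; 1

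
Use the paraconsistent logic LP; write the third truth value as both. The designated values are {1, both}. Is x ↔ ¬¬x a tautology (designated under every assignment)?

Yes

Every assignment of x over {1, both, 0} gives a value in {1, both}.
In particular, with x=both: x ↔ ¬¬x = both.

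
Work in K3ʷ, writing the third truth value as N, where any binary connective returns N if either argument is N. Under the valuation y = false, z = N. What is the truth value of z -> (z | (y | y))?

N

y | y = false | false = false
z | (y | y) = N | false = N
z -> (z | (y | y)) = N -> N = N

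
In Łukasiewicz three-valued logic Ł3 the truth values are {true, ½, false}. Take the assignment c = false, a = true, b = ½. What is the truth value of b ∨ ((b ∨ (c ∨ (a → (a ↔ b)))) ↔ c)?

½

a ↔ b = true ↔ ½ = ½
a → (a ↔ b) = true → ½ = ½
c ∨ (a → (a ↔ b)) = false ∨ ½ = ½
b ∨ (c ∨ (a → (a ↔ b))) = ½ ∨ ½ = ½
(b ∨ (c ∨ (a → (a ↔ b)))) ↔ c = ½ ↔ false = ½
b ∨ ((b ∨ (c ∨ (a → (a ↔ b)))) ↔ c) = ½ ∨ ½ = ½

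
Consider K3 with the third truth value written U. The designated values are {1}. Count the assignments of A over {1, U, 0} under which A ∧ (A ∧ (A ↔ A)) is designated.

1

A=1: 1 ✓
A=U: U ·
A=0: 0 ·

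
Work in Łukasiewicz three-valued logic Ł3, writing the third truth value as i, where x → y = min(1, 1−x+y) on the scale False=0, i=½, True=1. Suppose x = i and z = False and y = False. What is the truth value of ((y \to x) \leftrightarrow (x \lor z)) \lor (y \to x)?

y \to x = False \to i = True  [min(1, 1−0+½)]
x \lor z = i \lor False = i
(y \to x) \leftrightarrow (x \lor z) = True \leftrightarrow i = i
y \to x = False \to i = True
((y \to x) \leftrightarrow (x \lor z)) \lor (y \to x) = i \lor True = True

True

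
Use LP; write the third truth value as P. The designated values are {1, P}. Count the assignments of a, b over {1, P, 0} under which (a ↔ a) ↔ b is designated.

7

Of the 9 assignments, 7 give a value in {1, P}.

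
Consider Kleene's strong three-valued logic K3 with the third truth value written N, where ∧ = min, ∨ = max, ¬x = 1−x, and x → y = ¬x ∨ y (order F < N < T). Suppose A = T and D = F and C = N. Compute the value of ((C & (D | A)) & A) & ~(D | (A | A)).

F

D | A = F | T = T
C & (D | A) = N & T = N
(C & (D | A)) & A = N & T = N
A | A = T | T = T
D | (A | A) = F | T = T
~(D | (A | A)) = ~T = F
((C & (D | A)) & A) & ~(D | (A | A)) = N & F = F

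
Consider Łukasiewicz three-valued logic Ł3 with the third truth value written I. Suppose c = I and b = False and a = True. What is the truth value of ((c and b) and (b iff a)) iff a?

False

c and b = I and False = False
b iff a = False iff True = False
(c and b) and (b iff a) = False and False = False
((c and b) and (b iff a)) iff a = False iff True = False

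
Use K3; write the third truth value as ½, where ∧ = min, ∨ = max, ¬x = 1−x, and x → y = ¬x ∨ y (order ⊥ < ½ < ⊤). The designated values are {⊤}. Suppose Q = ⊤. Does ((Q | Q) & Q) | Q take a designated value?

Yes

Q | Q = ⊤ | ⊤ = ⊤
(Q | Q) & Q = ⊤ & ⊤ = ⊤
((Q | Q) & Q) | Q = ⊤ | ⊤ = ⊤
⊤ ∈ {⊤}.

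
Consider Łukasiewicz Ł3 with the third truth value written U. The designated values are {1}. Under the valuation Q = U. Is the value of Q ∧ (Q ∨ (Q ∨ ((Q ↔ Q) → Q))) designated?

Q ↔ Q = U ↔ U = 1  [1 − |½−½|]
(Q ↔ Q) → Q = 1 → U = U
Q ∨ ((Q ↔ Q) → Q) = U ∨ U = U
Q ∨ (Q ∨ ((Q ↔ Q) → Q)) = U ∨ U = U
Q ∧ (Q ∨ (Q ∨ ((Q ↔ Q) → Q))) = U ∧ U = U
U ∉ {1}.

No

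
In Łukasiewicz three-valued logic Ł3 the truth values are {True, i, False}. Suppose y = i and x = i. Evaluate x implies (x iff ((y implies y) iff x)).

True

y implies y = i implies i = True  [min(1, 1−½+½)]
(y implies y) iff x = True iff i = i
x iff ((y implies y) iff x) = i iff i = True
x implies (x iff ((y implies y) iff x)) = i implies True = True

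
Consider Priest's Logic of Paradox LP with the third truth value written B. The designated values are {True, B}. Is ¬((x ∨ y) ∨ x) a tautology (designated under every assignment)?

Countermodel: x=True, y=True gives False, which is not designated.

No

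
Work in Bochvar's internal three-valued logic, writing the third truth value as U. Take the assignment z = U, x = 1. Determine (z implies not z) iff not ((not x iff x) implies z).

U

not z = not U = U
z implies not z = U implies U = U  [any arg is the third value ⇒ result is the third value]
not x = not 1 = 0
not x iff x = 0 iff 1 = 0
(not x iff x) implies z = 0 implies U = U
not ((not x iff x) implies z) = not U = U
(z implies not z) iff not ((not x iff x) implies z) = U iff U = U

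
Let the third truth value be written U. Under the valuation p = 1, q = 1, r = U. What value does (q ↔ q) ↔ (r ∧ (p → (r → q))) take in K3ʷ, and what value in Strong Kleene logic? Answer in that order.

U; U

In K3ʷ: q ↔ q = 1 ↔ 1 = 1
r → q = U → 1 = U
p → (r → q) = 1 → U = U
r ∧ (p → (r → q)) = U ∧ U = U
(q ↔ q) ↔ (r ∧ (p → (r → q))) = 1 ↔ U = U
In Strong Kleene logic: q ↔ q = 1 ↔ 1 = 1
r → q = U → 1 = 1  [¬U ∨ 1]
p → (r → q) = 1 → 1 = 1
r ∧ (p → (r → q)) = U ∧ 1 = U
(q ↔ q) ↔ (r ∧ (p → (r → q))) = 1 ↔ U = U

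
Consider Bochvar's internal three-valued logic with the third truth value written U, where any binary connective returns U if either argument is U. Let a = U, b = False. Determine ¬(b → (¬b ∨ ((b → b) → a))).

¬b = ¬False = True
b → b = False → False = True
(b → b) → a = True → U = U  [any arg is the third value ⇒ result is the third value]
¬b ∨ ((b → b) → a) = True ∨ U = U
b → (¬b ∨ ((b → b) → a)) = False → U = U
¬(b → (¬b ∨ ((b → b) → a))) = ¬U = U

U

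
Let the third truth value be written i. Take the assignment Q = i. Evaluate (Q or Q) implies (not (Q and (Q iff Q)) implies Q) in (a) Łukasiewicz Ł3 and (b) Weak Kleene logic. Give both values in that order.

⊤; i

In Łukasiewicz Ł3: Q or Q = i or i = i
Q iff Q = i iff i = ⊤  [1 − |½−½|]
Q and (Q iff Q) = i and ⊤ = i
not (Q and (Q iff Q)) = not i = i
not (Q and (Q iff Q)) implies Q = i implies i = ⊤
(Q or Q) implies (not (Q and (Q iff Q)) implies Q) = i implies ⊤ = ⊤
In Weak Kleene logic: Q or Q = i or i = i
Q iff Q = i iff i = i
Q and (Q iff Q) = i and i = i
not (Q and (Q iff Q)) = not i = i
not (Q and (Q iff Q)) implies Q = i implies i = i  [any arg is the third value ⇒ result is the third value]
(Q or Q) implies (not (Q and (Q iff Q)) implies Q) = i implies i = i
They differ because Łukasiewicz Ł3 and Weak Kleene logic treat i differently under the binary connectives.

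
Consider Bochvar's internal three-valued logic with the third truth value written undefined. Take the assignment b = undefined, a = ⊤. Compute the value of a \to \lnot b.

\lnot b = \lnot undefined = undefined
a \to \lnot b = ⊤ \to undefined = undefined  [any arg is the third value ⇒ result is the third value]

undefined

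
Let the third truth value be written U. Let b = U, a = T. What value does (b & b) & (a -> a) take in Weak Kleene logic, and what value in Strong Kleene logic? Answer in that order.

U; U

In Weak Kleene logic: b & b = U & U = U
a -> a = T -> T = T
(b & b) & (a -> a) = U & T = U
In Strong Kleene logic: b & b = U & U = U
a -> a = T -> T = T
(b & b) & (a -> a) = U & T = U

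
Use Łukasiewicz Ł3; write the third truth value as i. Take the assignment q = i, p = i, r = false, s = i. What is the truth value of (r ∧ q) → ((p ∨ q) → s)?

r ∧ q = false ∧ i = false
p ∨ q = i ∨ i = i
(p ∨ q) → s = i → i = true  [min(1, 1−½+½)]
(r ∧ q) → ((p ∨ q) → s) = false → true = true

true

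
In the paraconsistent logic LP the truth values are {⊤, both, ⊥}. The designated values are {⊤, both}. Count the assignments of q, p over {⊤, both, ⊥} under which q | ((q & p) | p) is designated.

8

Of the 9 assignments, 8 give a value in {⊤, both}.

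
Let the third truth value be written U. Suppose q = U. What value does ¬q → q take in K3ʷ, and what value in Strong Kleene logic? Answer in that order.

U; U

In K3ʷ: ¬q = ¬U = U
¬q → q = U → U = U  [any arg is the third value ⇒ result is the third value]
In Strong Kleene logic: ¬q = ¬U = U
¬q → q = U → U = U  [¬U ∨ U]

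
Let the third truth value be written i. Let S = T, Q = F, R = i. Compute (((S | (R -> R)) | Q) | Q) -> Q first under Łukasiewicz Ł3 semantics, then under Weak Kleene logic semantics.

In Łukasiewicz Ł3: R -> R = i -> i = T  [min(1, 1−½+½)]
S | (R -> R) = T | T = T
(S | (R -> R)) | Q = T | F = T
((S | (R -> R)) | Q) | Q = T | F = T
(((S | (R -> R)) | Q) | Q) -> Q = T -> F = F
In Weak Kleene logic: R -> R = i -> i = i  [any arg is the third value ⇒ result is the third value]
S | (R -> R) = T | i = i
(S | (R -> R)) | Q = i | F = i
((S | (R -> R)) | Q) | Q = i | F = i
(((S | (R -> R)) | Q) | Q) -> Q = i -> F = i
They differ because Łukasiewicz Ł3 and Weak Kleene logic treat i differently under the binary connectives.

F; i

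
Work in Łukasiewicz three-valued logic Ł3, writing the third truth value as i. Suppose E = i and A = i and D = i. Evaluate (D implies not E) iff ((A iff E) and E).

not E = not i = i
D implies not E = i implies i = true
A iff E = i iff i = true
(A iff E) and E = true and i = i
(D implies not E) iff ((A iff E) and E) = true iff i = i

i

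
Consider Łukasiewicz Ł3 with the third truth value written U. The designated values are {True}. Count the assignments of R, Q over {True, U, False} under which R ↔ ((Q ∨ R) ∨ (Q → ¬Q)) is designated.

Designated under: (R=True, Q=True); (R=True, Q=U); (R=True, Q=False).

3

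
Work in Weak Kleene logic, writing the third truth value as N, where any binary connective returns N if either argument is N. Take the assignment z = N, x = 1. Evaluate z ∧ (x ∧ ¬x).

¬x = ¬1 = 0
x ∧ ¬x = 1 ∧ 0 = 0
z ∧ (x ∧ ¬x) = N ∧ 0 = N

N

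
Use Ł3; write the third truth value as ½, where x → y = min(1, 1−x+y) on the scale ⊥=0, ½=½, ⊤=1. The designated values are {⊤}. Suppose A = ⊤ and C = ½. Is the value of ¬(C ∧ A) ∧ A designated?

No

C ∧ A = ½ ∧ ⊤ = ½
¬(C ∧ A) = ¬½ = ½
¬(C ∧ A) ∧ A = ½ ∧ ⊤ = ½
½ ∉ {⊤}.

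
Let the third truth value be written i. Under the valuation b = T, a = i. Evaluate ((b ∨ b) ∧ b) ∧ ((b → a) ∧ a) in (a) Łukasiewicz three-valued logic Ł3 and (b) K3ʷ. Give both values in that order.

In Łukasiewicz three-valued logic Ł3: b ∨ b = T ∨ T = T
(b ∨ b) ∧ b = T ∧ T = T
b → a = T → i = i  [min(1, 1−1+½)]
(b → a) ∧ a = i ∧ i = i
((b ∨ b) ∧ b) ∧ ((b → a) ∧ a) = T ∧ i = i
In K3ʷ: b ∨ b = T ∨ T = T
(b ∨ b) ∧ b = T ∧ T = T
b → a = T → i = i  [any arg is the third value ⇒ result is the third value]
(b → a) ∧ a = i ∧ i = i
((b ∨ b) ∧ b) ∧ ((b → a) ∧ a) = T ∧ i = i

i; i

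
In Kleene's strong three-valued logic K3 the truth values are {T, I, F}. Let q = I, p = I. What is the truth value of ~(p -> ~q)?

I

~q = ~I = I
p -> ~q = I -> I = I  [~I | I]
~(p -> ~q) = ~I = I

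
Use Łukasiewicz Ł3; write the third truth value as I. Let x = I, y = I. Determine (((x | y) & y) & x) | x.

I

x | y = I | I = I
(x | y) & y = I & I = I
((x | y) & y) & x = I & I = I
(((x | y) & y) & x) | x = I | I = I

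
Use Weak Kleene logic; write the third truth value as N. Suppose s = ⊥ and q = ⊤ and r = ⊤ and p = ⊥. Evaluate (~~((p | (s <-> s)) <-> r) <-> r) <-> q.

s <-> s = ⊥ <-> ⊥ = ⊤
p | (s <-> s) = ⊥ | ⊤ = ⊤
(p | (s <-> s)) <-> r = ⊤ <-> ⊤ = ⊤
~((p | (s <-> s)) <-> r) = ~⊤ = ⊥
~~((p | (s <-> s)) <-> r) = ~⊥ = ⊤
~~((p | (s <-> s)) <-> r) <-> r = ⊤ <-> ⊤ = ⊤
(~~((p | (s <-> s)) <-> r) <-> r) <-> q = ⊤ <-> ⊤ = ⊤

⊤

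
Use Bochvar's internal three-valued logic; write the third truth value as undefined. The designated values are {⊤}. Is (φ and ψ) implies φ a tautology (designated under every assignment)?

No

Countermodel: φ=⊤, ψ=undefined gives undefined, which is not designated.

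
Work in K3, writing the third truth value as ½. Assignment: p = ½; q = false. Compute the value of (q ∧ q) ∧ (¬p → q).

false

q ∧ q = false ∧ false = false
¬p = ¬½ = ½
¬p → q = ½ → false = ½  [¬½ ∨ false]
(q ∧ q) ∧ (¬p → q) = false ∧ ½ = false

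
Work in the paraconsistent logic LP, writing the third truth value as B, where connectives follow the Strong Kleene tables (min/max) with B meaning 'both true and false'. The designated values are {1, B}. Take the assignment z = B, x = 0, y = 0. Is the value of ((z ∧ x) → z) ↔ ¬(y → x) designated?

z ∧ x = B ∧ 0 = 0
(z ∧ x) → z = 0 → B = 1
y → x = 0 → 0 = 1
¬(y → x) = ¬1 = 0
((z ∧ x) → z) ↔ ¬(y → x) = 1 ↔ 0 = 0
0 ∉ {1, B}.

No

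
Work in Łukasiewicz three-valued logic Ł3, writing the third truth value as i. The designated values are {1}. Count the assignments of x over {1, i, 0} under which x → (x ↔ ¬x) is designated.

x=1: 0 ·
x=i: 1 ✓
x=0: 1 ✓

2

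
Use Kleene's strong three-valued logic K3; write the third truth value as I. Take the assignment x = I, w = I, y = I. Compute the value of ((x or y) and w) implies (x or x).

x or y = I or I = I
(x or y) and w = I and I = I
x or x = I or I = I
((x or y) and w) implies (x or x) = I implies I = I  [not I or I]

I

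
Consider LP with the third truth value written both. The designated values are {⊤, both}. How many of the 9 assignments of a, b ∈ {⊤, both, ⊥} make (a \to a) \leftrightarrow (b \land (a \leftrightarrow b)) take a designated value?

Of the 9 assignments, 6 give a value in {⊤, both}.

6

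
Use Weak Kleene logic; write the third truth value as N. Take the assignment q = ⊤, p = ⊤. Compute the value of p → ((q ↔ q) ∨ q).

q ↔ q = ⊤ ↔ ⊤ = ⊤
(q ↔ q) ∨ q = ⊤ ∨ ⊤ = ⊤
p → ((q ↔ q) ∨ q) = ⊤ → ⊤ = ⊤

⊤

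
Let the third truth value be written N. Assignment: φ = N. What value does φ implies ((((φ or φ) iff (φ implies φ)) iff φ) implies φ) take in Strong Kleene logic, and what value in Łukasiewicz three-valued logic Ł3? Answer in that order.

N; 1

In Strong Kleene logic: φ or φ = N or N = N
φ implies φ = N implies N = N  [not N or N]
(φ or φ) iff (φ implies φ) = N iff N = N
((φ or φ) iff (φ implies φ)) iff φ = N iff N = N
(((φ or φ) iff (φ implies φ)) iff φ) implies φ = N implies N = N
φ implies ((((φ or φ) iff (φ implies φ)) iff φ) implies φ) = N implies N = N
In Łukasiewicz three-valued logic Ł3: φ or φ = N or N = N
φ implies φ = N implies N = 1  [min(1, 1−½+½)]
(φ or φ) iff (φ implies φ) = N iff 1 = N
((φ or φ) iff (φ implies φ)) iff φ = N iff N = 1
(((φ or φ) iff (φ implies φ)) iff φ) implies φ = 1 implies N = N
φ implies ((((φ or φ) iff (φ implies φ)) iff φ) implies φ) = N implies N = 1
They differ because Strong Kleene logic and Łukasiewicz three-valued logic Ł3 treat N differently under implication.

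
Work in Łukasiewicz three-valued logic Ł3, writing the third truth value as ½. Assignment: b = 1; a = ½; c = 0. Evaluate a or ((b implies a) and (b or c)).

½

b implies a = 1 implies ½ = ½  [min(1, 1−1+½)]
b or c = 1 or 0 = 1
(b implies a) and (b or c) = ½ and 1 = ½
a or ((b implies a) and (b or c)) = ½ or ½ = ½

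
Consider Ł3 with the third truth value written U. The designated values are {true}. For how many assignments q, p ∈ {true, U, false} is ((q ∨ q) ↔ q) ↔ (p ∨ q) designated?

5

Of the 9 assignments, 5 give a value in {true}.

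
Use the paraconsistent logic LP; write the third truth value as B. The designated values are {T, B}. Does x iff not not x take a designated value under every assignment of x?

Yes

Every assignment of x over {T, B, F} gives a value in {T, B}.
In particular, with x=B: x iff not not x = B.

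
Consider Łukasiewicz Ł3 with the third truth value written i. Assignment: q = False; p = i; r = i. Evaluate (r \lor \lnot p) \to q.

i

\lnot p = \lnot i = i
r \lor \lnot p = i \lor i = i
(r \lor \lnot p) \to q = i \to False = i  [min(1, 1−½+0)]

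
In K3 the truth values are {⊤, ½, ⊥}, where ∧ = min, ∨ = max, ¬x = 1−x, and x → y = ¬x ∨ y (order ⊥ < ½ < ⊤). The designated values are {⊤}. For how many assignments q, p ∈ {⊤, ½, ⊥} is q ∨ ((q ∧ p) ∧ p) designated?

Designated under: (q=⊤, p=⊤); (q=⊤, p=½); (q=⊤, p=⊥).

3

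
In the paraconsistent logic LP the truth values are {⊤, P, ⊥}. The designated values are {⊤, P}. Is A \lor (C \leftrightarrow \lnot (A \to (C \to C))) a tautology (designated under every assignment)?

Countermodel: A=⊥, C=⊤ gives ⊥, which is not designated.

No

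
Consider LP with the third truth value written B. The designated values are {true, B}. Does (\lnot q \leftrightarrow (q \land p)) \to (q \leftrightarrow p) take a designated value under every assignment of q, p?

Countermodel: q=true, p=false gives false, which is not designated.

No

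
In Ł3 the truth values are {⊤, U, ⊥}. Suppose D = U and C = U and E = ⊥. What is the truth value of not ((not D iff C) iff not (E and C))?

not D = not U = U
not D iff C = U iff U = ⊤  [1 − |½−½|]
E and C = ⊥ and U = ⊥
not (E and C) = not ⊥ = ⊤
(not D iff C) iff not (E and C) = ⊤ iff ⊤ = ⊤
not ((not D iff C) iff not (E and C)) = not ⊤ = ⊥

⊥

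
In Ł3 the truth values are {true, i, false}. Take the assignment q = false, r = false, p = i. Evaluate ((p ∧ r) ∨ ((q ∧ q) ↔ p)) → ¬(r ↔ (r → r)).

true

p ∧ r = i ∧ false = false
q ∧ q = false ∧ false = false
(q ∧ q) ↔ p = false ↔ i = i  [1 − |0−½|]
(p ∧ r) ∨ ((q ∧ q) ↔ p) = false ∨ i = i
r → r = false → false = true
r ↔ (r → r) = false ↔ true = false
¬(r ↔ (r → r)) = ¬false = true
((p ∧ r) ∨ ((q ∧ q) ↔ p)) → ¬(r ↔ (r → r)) = i → true = true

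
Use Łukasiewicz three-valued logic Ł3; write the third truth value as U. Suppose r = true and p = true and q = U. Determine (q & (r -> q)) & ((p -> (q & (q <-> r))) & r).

r -> q = true -> U = U  [min(1, 1−1+½)]
q & (r -> q) = U & U = U
q <-> r = U <-> true = U
q & (q <-> r) = U & U = U
p -> (q & (q <-> r)) = true -> U = U
(p -> (q & (q <-> r))) & r = U & true = U
(q & (r -> q)) & ((p -> (q & (q <-> r))) & r) = U & U = U

U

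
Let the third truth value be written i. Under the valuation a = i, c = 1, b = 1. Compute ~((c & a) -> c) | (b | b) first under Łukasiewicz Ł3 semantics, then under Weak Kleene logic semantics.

In Łukasiewicz Ł3: c & a = 1 & i = i
(c & a) -> c = i -> 1 = 1  [min(1, 1−½+1)]
~((c & a) -> c) = ~1 = 0
b | b = 1 | 1 = 1
~((c & a) -> c) | (b | b) = 0 | 1 = 1
In Weak Kleene logic: c & a = 1 & i = i
(c & a) -> c = i -> 1 = i  [any arg is the third value ⇒ result is the third value]
~((c & a) -> c) = ~i = i
b | b = 1 | 1 = 1
~((c & a) -> c) | (b | b) = i | 1 = i
They differ because Łukasiewicz Ł3 and Weak Kleene logic treat i differently under the binary connectives.

1; i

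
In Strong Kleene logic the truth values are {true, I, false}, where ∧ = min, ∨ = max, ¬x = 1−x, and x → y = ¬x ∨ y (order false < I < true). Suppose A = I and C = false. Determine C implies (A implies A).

true

A implies A = I implies I = I  [not I or I]
C implies (A implies A) = false implies I = true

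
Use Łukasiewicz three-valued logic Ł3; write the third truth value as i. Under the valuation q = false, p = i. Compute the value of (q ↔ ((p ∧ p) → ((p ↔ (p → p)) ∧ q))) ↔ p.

p ∧ p = i ∧ i = i
p → p = i → i = true  [min(1, 1−½+½)]
p ↔ (p → p) = i ↔ true = i
(p ↔ (p → p)) ∧ q = i ∧ false = false
(p ∧ p) → ((p ↔ (p → p)) ∧ q) = i → false = i
q ↔ ((p ∧ p) → ((p ↔ (p → p)) ∧ q)) = false ↔ i = i
(q ↔ ((p ∧ p) → ((p ↔ (p → p)) ∧ q))) ↔ p = i ↔ i = true

true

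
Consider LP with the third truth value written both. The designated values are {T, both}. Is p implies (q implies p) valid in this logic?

Yes

Every assignment of p, q over {T, both, F} gives a value in {T, both}.
In particular, with p=both, q=both: p implies (q implies p) = both.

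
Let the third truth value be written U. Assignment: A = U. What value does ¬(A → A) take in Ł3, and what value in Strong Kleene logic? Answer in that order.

⊥; U

In Ł3: A → A = U → U = ⊤
¬(A → A) = ¬⊤ = ⊥
In Strong Kleene logic: A → A = U → U = U  [¬U ∨ U]
¬(A → A) = ¬U = U
They differ because Ł3 and Strong Kleene logic treat U differently under implication.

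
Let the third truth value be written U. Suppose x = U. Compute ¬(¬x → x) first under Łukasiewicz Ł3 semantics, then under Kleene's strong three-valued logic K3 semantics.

0; U

In Łukasiewicz Ł3: ¬x = ¬U = U
¬x → x = U → U = 1  [min(1, 1−½+½)]
¬(¬x → x) = ¬1 = 0
In Kleene's strong three-valued logic K3: ¬x = ¬U = U
¬x → x = U → U = U  [¬U ∨ U]
¬(¬x → x) = ¬U = U
They differ because Łukasiewicz Ł3 and Kleene's strong three-valued logic K3 treat U differently under implication.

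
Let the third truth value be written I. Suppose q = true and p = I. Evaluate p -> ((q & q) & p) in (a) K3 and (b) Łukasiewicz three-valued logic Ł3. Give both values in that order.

In K3: q & q = true & true = true
(q & q) & p = true & I = I
p -> ((q & q) & p) = I -> I = I
In Łukasiewicz three-valued logic Ł3: q & q = true & true = true
(q & q) & p = true & I = I
p -> ((q & q) & p) = I -> I = true  [min(1, 1−½+½)]
They differ because K3 and Łukasiewicz three-valued logic Ł3 treat I differently under implication.

I; true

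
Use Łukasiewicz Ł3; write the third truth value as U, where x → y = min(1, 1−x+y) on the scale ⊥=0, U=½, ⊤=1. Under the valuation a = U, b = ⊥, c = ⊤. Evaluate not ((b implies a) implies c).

b implies a = ⊥ implies U = ⊤  [min(1, 1−0+½)]
(b implies a) implies c = ⊤ implies ⊤ = ⊤
not ((b implies a) implies c) = not ⊤ = ⊥

⊥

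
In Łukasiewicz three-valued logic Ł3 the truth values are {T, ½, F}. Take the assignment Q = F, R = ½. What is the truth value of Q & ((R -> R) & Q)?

R -> R = ½ -> ½ = T  [min(1, 1−½+½)]
(R -> R) & Q = T & F = F
Q & ((R -> R) & Q) = F & F = F

F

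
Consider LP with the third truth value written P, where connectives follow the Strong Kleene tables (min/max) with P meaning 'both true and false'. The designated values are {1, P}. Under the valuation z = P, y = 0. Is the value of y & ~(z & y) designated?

No

z & y = P & 0 = 0
~(z & y) = ~0 = 1
y & ~(z & y) = 0 & 1 = 0
0 ∉ {1, P}.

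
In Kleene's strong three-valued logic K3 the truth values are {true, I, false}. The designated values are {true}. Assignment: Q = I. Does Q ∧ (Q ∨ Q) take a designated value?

No

Q ∨ Q = I ∨ I = I
Q ∧ (Q ∨ Q) = I ∧ I = I
I ∉ {true}.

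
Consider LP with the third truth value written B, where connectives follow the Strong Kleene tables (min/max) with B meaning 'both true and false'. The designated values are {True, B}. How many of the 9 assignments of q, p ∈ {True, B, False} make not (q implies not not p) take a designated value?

Designated under: (q=True, p=B); (q=True, p=False); (q=B, p=B); (q=B, p=False).

4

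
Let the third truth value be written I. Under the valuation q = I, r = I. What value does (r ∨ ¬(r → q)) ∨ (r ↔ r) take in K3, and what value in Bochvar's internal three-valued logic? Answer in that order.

In K3: r → q = I → I = I  [¬I ∨ I]
¬(r → q) = ¬I = I
r ∨ ¬(r → q) = I ∨ I = I
r ↔ r = I ↔ I = I
(r ∨ ¬(r → q)) ∨ (r ↔ r) = I ∨ I = I
In Bochvar's internal three-valued logic: r → q = I → I = I  [any arg is the third value ⇒ result is the third value]
¬(r → q) = ¬I = I
r ∨ ¬(r → q) = I ∨ I = I
r ↔ r = I ↔ I = I
(r ∨ ¬(r → q)) ∨ (r ↔ r) = I ∨ I = I

I; I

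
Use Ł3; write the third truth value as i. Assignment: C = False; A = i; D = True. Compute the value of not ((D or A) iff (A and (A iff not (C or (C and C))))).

D or A = True or i = True
C and C = False and False = False
C or (C and C) = False or False = False
not (C or (C and C)) = not False = True
A iff not (C or (C and C)) = i iff True = i
A and (A iff not (C or (C and C))) = i and i = i
(D or A) iff (A and (A iff not (C or (C and C)))) = True iff i = i
not ((D or A) iff (A and (A iff not (C or (C and C))))) = not i = i

i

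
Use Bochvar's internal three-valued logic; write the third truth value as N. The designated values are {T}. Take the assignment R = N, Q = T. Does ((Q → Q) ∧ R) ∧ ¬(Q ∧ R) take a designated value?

Q → Q = T → T = T
(Q → Q) ∧ R = T ∧ N = N
Q ∧ R = T ∧ N = N
¬(Q ∧ R) = ¬N = N
((Q → Q) ∧ R) ∧ ¬(Q ∧ R) = N ∧ N = N
N ∉ {T}.

No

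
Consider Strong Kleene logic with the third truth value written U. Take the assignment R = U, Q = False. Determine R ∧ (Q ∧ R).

Q ∧ R = False ∧ U = False
R ∧ (Q ∧ R) = U ∧ False = False

False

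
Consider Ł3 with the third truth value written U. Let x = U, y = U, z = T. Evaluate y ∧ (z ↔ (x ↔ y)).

U

x ↔ y = U ↔ U = T  [1 − |½−½|]
z ↔ (x ↔ y) = T ↔ T = T
y ∧ (z ↔ (x ↔ y)) = U ∧ T = U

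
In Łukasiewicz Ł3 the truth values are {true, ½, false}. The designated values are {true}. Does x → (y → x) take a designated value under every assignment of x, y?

Yes

Every assignment of x, y over {true, ½, false} gives a value in {true}.
In particular, with x=½, y=½: x → (y → x) = true.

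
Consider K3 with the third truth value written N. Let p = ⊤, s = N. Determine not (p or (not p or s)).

not p = not ⊤ = ⊥
not p or s = ⊥ or N = N
p or (not p or s) = ⊤ or N = ⊤
not (p or (not p or s)) = not ⊤ = ⊥

⊥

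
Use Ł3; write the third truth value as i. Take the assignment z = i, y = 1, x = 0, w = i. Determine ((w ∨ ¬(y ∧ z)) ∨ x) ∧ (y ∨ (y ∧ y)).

i

y ∧ z = 1 ∧ i = i
¬(y ∧ z) = ¬i = i
w ∨ ¬(y ∧ z) = i ∨ i = i
(w ∨ ¬(y ∧ z)) ∨ x = i ∨ 0 = i
y ∧ y = 1 ∧ 1 = 1
y ∨ (y ∧ y) = 1 ∨ 1 = 1
((w ∨ ¬(y ∧ z)) ∨ x) ∧ (y ∨ (y ∧ y)) = i ∧ 1 = i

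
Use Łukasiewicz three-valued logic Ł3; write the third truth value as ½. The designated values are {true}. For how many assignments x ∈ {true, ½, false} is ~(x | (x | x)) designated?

1

x=true: false ·
x=½: ½ ·
x=false: true ✓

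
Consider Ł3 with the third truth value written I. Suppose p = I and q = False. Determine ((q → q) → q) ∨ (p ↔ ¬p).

q → q = False → False = True
(q → q) → q = True → False = False
¬p = ¬I = I
p ↔ ¬p = I ↔ I = True
((q → q) → q) ∨ (p ↔ ¬p) = False ∨ True = True

True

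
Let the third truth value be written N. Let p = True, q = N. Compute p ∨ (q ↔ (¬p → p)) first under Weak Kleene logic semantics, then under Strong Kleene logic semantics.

N; True

In Weak Kleene logic: ¬p = ¬True = False
¬p → p = False → True = True
q ↔ (¬p → p) = N ↔ True = N
p ∨ (q ↔ (¬p → p)) = True ∨ N = N
In Strong Kleene logic: ¬p = ¬True = False
¬p → p = False → True = True
q ↔ (¬p → p) = N ↔ True = N
p ∨ (q ↔ (¬p → p)) = True ∨ N = True
They differ because Weak Kleene logic and Strong Kleene logic treat N differently under the binary connectives.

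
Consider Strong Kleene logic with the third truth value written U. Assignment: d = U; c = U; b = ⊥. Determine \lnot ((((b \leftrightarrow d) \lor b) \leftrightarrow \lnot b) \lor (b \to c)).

⊥

b \leftrightarrow d = ⊥ \leftrightarrow U = U
(b \leftrightarrow d) \lor b = U \lor ⊥ = U
\lnot b = \lnot ⊥ = ⊤
((b \leftrightarrow d) \lor b) \leftrightarrow \lnot b = U \leftrightarrow ⊤ = U
b \to c = ⊥ \to U = ⊤  [\lnot ⊥ \lor U]
(((b \leftrightarrow d) \lor b) \leftrightarrow \lnot b) \lor (b \to c) = U \lor ⊤ = ⊤
\lnot ((((b \leftrightarrow d) \lor b) \leftrightarrow \lnot b) \lor (b \to c)) = \lnot ⊤ = ⊥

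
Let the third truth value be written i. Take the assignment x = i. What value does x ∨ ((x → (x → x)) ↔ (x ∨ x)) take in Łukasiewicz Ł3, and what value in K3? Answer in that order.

In Łukasiewicz Ł3: x → x = i → i = true
x → (x → x) = i → true = true
x ∨ x = i ∨ i = i
(x → (x → x)) ↔ (x ∨ x) = true ↔ i = i
x ∨ ((x → (x → x)) ↔ (x ∨ x)) = i ∨ i = i
In K3: x → x = i → i = i  [¬i ∨ i]
x → (x → x) = i → i = i
x ∨ x = i ∨ i = i
(x → (x → x)) ↔ (x ∨ x) = i ↔ i = i
x ∨ ((x → (x → x)) ↔ (x ∨ x)) = i ∨ i = i

i; i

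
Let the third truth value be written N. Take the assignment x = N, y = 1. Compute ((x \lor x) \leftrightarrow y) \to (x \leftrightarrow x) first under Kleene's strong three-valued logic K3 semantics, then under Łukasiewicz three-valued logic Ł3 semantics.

N; 1

In Kleene's strong three-valued logic K3: x \lor x = N \lor N = N
(x \lor x) \leftrightarrow y = N \leftrightarrow 1 = N
x \leftrightarrow x = N \leftrightarrow N = N
((x \lor x) \leftrightarrow y) \to (x \leftrightarrow x) = N \to N = N  [\lnot N \lor N]
In Łukasiewicz three-valued logic Ł3: x \lor x = N \lor N = N
(x \lor x) \leftrightarrow y = N \leftrightarrow 1 = N  [1 − |½−1|]
x \leftrightarrow x = N \leftrightarrow N = 1
((x \lor x) \leftrightarrow y) \to (x \leftrightarrow x) = N \to 1 = 1
They differ because Kleene's strong three-valued logic K3 and Łukasiewicz three-valued logic Ł3 treat N differently under implication.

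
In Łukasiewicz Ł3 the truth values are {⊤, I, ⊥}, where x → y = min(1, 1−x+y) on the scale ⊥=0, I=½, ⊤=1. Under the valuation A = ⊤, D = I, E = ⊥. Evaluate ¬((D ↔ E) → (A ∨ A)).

⊥

D ↔ E = I ↔ ⊥ = I
A ∨ A = ⊤ ∨ ⊤ = ⊤
(D ↔ E) → (A ∨ A) = I → ⊤ = ⊤
¬((D ↔ E) → (A ∨ A)) = ¬⊤ = ⊥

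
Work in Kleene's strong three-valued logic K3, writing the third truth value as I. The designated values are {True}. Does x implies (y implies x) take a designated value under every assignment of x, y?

Countermodel: x=I, y=True gives I, which is not designated.

No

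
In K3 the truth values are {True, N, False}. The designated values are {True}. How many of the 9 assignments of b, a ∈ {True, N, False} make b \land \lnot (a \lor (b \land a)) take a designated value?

Designated under: (b=True, a=False).

1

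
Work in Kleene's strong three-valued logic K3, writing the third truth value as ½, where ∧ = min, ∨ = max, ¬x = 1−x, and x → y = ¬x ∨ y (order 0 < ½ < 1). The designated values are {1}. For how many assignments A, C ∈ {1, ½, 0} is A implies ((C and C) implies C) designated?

Of the 9 assignments, 7 give a value in {1}.

7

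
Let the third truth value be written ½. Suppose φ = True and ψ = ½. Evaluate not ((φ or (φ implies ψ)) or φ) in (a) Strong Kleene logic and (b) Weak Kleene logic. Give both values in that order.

False; ½

In Strong Kleene logic: φ implies ψ = True implies ½ = ½  [not True or ½]
φ or (φ implies ψ) = True or ½ = True
(φ or (φ implies ψ)) or φ = True or True = True
not ((φ or (φ implies ψ)) or φ) = not True = False
In Weak Kleene logic: φ implies ψ = True implies ½ = ½  [any arg is the third value ⇒ result is the third value]
φ or (φ implies ψ) = True or ½ = ½
(φ or (φ implies ψ)) or φ = ½ or True = ½
not ((φ or (φ implies ψ)) or φ) = not ½ = ½
They differ because Strong Kleene logic and Weak Kleene logic treat ½ differently under the binary connectives.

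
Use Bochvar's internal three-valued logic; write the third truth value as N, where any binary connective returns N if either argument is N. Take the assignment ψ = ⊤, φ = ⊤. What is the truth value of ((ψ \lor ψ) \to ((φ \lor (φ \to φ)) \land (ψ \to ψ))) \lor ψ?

⊤

ψ \lor ψ = ⊤ \lor ⊤ = ⊤
φ \to φ = ⊤ \to ⊤ = ⊤
φ \lor (φ \to φ) = ⊤ \lor ⊤ = ⊤
ψ \to ψ = ⊤ \to ⊤ = ⊤
(φ \lor (φ \to φ)) \land (ψ \to ψ) = ⊤ \land ⊤ = ⊤
(ψ \lor ψ) \to ((φ \lor (φ \to φ)) \land (ψ \to ψ)) = ⊤ \to ⊤ = ⊤
((ψ \lor ψ) \to ((φ \lor (φ \to φ)) \land (ψ \to ψ))) \lor ψ = ⊤ \lor ⊤ = ⊤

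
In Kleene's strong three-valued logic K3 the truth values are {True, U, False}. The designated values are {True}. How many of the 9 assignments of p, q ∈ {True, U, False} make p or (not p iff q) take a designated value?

Designated under: (p=True, q=True); (p=True, q=U); (p=True, q=False); (p=False, q=True).

4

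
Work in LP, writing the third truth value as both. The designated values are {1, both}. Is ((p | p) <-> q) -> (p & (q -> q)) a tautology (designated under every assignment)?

No

Countermodel: p=0, q=0 gives 0, which is not designated.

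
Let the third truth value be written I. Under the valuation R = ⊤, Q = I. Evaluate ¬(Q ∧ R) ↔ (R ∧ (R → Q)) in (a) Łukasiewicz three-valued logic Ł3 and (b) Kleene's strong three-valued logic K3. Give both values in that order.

In Łukasiewicz three-valued logic Ł3: Q ∧ R = I ∧ ⊤ = I
¬(Q ∧ R) = ¬I = I
R → Q = ⊤ → I = I  [min(1, 1−1+½)]
R ∧ (R → Q) = ⊤ ∧ I = I
¬(Q ∧ R) ↔ (R ∧ (R → Q)) = I ↔ I = ⊤
In Kleene's strong three-valued logic K3: Q ∧ R = I ∧ ⊤ = I
¬(Q ∧ R) = ¬I = I
R → Q = ⊤ → I = I
R ∧ (R → Q) = ⊤ ∧ I = I
¬(Q ∧ R) ↔ (R ∧ (R → Q)) = I ↔ I = I
They differ because Łukasiewicz three-valued logic Ł3 and Kleene's strong three-valued logic K3 treat I differently under implication.

⊤; I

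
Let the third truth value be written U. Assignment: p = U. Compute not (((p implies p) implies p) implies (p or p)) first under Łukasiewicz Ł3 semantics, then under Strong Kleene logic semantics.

In Łukasiewicz Ł3: p implies p = U implies U = 1  [min(1, 1−½+½)]
(p implies p) implies p = 1 implies U = U
p or p = U or U = U
((p implies p) implies p) implies (p or p) = U implies U = 1
not (((p implies p) implies p) implies (p or p)) = not 1 = 0
In Strong Kleene logic: p implies p = U implies U = U
(p implies p) implies p = U implies U = U
p or p = U or U = U
((p implies p) implies p) implies (p or p) = U implies U = U
not (((p implies p) implies p) implies (p or p)) = not U = U
They differ because Łukasiewicz Ł3 and Strong Kleene logic treat U differently under implication.

0; U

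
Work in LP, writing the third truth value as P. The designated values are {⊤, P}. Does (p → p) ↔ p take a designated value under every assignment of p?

Countermodel: p=⊥ gives ⊥, which is not designated.

No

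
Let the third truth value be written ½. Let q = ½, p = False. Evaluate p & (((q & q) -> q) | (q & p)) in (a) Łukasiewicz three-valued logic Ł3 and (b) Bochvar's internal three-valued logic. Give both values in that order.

False; ½

In Łukasiewicz three-valued logic Ł3: q & q = ½ & ½ = ½
(q & q) -> q = ½ -> ½ = True  [min(1, 1−½+½)]
q & p = ½ & False = False
((q & q) -> q) | (q & p) = True | False = True
p & (((q & q) -> q) | (q & p)) = False & True = False
In Bochvar's internal three-valued logic: q & q = ½ & ½ = ½
(q & q) -> q = ½ -> ½ = ½  [any arg is the third value ⇒ result is the third value]
q & p = ½ & False = ½
((q & q) -> q) | (q & p) = ½ | ½ = ½
p & (((q & q) -> q) | (q & p)) = False & ½ = ½
They differ because Łukasiewicz three-valued logic Ł3 and Bochvar's internal three-valued logic treat ½ differently under the binary connectives.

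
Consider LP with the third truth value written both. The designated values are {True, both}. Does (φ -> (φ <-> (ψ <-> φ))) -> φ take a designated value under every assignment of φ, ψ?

No

Countermodel: φ=False, ψ=True gives False, which is not designated.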